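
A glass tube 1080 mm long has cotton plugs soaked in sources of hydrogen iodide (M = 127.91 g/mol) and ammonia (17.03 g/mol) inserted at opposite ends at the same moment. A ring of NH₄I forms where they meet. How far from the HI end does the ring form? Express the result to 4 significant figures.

Graham's law gives d_HI/d_NH₃ = rate_HI/rate_NH₃ = √(M_NH₃/M_HI) = √(17.03/127.91) = 0.3649.
With d_HI + d_NH₃ = 1080 mm, d_NH₃ = 1080/(1 + 0.3649) = 791.3 mm.
d_HI = 1080 − 791.3 = 288.7 mm.

288.7 mm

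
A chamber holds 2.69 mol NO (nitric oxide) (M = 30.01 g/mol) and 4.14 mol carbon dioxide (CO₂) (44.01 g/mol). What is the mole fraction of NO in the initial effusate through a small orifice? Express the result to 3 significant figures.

0.440

Each component's effusion rate ∝ (its partial pressure)·(1/√M) ∝ n_i/√M_i.
x_NO(eff) = (n_NO/√M_NO) / (n_NO/√M_NO + n_CO₂/√M_CO₂)
= (2.69/√30.01) / (2.69/√30.01 + 4.14/√44.01) = 0.4910/(0.4910 + 0.6241) = 0.440.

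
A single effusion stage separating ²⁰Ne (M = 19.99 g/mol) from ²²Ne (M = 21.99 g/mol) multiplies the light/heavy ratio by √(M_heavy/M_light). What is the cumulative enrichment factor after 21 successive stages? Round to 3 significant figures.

2.72

The single-stage factor is √(M_heavy/M_light), so 21 stages give [√(21.99/19.99)]^21 = (21.99/19.99)^(21/2).
= 1.10005^(21/2) = 2.72.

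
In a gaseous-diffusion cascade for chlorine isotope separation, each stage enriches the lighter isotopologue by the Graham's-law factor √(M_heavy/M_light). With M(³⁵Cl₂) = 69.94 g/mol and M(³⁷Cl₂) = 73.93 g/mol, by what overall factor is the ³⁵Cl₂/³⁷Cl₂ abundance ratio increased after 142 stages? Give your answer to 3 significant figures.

The single-stage factor is √(M_heavy/M_light), so 142 stages give [√(73.93/69.94)]^142 = (73.93/69.94)^(142/2).
= 1.05705^71 = 51.4.

51.4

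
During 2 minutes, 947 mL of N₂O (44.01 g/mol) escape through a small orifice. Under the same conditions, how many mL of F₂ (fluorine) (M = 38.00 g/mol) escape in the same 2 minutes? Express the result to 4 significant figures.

1019 mL

Using Graham's law: rate_F₂/rate_N₂O = √(M_N₂O/M_F₂) = √(44.01/38.00) = √1.158 = 1.076.
So the volume for F₂ is 947 × 1.076 = 1019 mL.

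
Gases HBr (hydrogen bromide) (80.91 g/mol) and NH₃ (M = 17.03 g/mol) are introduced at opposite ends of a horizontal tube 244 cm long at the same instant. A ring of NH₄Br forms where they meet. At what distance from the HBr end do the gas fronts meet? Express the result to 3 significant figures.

76.7 cm

Distances travelled in equal time are proportional to diffusion rates, so d_HBr/d_NH₃ = √(M_NH₃/M_HBr) = √(17.03/80.91) = 0.4588.
With d_HBr + d_NH₃ = 244 cm, d_NH₃ = 244/(1 + 0.4588) = 167.3 cm.
d_HBr = 244 − 167.3 = 76.7 cm.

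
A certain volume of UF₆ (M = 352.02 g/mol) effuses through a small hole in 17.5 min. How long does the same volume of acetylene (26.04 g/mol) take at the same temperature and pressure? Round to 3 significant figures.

4.76 min

Since effusion rate ∝ 1/√M, t_C₂H₂/t_UF₆ = √(M_C₂H₂/M_UF₆) = √(26.04/352.02) = √0.07397 = 0.2720.
So the time for C₂H₂ is 17.5 × 0.2720 = 4.76 min.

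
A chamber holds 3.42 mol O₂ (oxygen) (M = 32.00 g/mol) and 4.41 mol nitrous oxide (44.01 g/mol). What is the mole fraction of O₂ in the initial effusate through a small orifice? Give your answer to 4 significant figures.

The effusion rate of species i is ∝ p_i/√M_i ∝ n_i/√M_i.
So x_O₂ in the escaping gas = (n_O₂/√M_O₂) / Σ(n_i/√M_i)
= (3.42/√32.00) / (3.42/√32.00 + 4.41/√44.01) = 0.6046/(0.6046 + 0.6648) = 0.4763.

0.4763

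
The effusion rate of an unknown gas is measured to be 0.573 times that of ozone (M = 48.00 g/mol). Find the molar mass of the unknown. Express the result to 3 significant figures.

146 g/mol

Since effusion rate ∝ 1/√M, rate_X/rate_O₃ = √(M_O₃/M_X).
0.573 = √(48.00/M_X)
M_X = 48.00 / 0.573² = 48.00 / 0.3283 = 146 g/mol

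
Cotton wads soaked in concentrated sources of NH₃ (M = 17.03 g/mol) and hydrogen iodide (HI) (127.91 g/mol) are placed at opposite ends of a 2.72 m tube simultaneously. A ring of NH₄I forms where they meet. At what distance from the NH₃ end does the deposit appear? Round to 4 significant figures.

Graham's law gives d_NH₃/d_HI = rate_NH₃/rate_HI = √(M_HI/M_NH₃) = √(127.91/17.03) = 2.741.
With d_NH₃ + d_HI = 2.72 m, d_HI = 2.72/(1 + 2.741) = 0.7272 m.
d_NH₃ = 2.72 − 0.7272 = 1.993 m.

1.993 m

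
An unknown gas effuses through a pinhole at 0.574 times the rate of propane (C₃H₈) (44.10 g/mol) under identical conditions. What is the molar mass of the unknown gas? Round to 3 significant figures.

Graham's law gives rate_X/rate_C₃H₈ = √(M_C₃H₈/M_X).
0.574 = √(44.10/M_X)
M_X = 44.10 / 0.574² = 44.10 / 0.3295 = 134 g/mol

134 g/mol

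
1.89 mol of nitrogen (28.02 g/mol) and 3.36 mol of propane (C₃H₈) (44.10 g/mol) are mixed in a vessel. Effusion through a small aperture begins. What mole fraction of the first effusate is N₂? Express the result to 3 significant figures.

Each component's effusion rate ∝ (its partial pressure)·(1/√M) ∝ n_i/√M_i.
So x_N₂ in the escaping gas = (n_N₂/√M_N₂) / Σ(n_i/√M_i)
= (1.89/√28.02) / (1.89/√28.02 + 3.36/√44.10) = 0.3570/(0.3570 + 0.5060) = 0.414.

0.414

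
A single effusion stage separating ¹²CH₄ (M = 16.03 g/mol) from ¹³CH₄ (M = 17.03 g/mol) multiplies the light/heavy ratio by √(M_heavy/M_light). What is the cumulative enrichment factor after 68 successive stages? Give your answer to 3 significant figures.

After 68 stages the ratio has grown by (√(17.03/16.03))^68 = (17.03/16.03)^(68/2).
= 1.06238^34 = 7.83.

7.83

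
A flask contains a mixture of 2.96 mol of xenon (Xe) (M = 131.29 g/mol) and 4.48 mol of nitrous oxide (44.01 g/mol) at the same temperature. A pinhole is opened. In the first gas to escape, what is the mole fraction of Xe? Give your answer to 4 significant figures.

0.2767

Effusion rate of each component ∝ n_i/√M_i (partial pressure × 1/√M).
Mole fraction of Xe in the effusate = (n_Xe/√M_Xe) / (n_Xe/√M_Xe + n_N₂O/√M_N₂O)
= (2.96/√131.29) / (2.96/√131.29 + 4.48/√44.01) = 0.2583/(0.2583 + 0.6753) = 0.2767.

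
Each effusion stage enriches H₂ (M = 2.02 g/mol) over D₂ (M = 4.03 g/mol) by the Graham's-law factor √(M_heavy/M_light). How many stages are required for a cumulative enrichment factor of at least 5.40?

With α = √(4.03/2.02) per stage, ln α = ½ ln(1.99505) = 0.3453.
Need α^N ≥ 5.40 ⇒ N ≥ ln(5.40) / ln α = 1.686 / 0.3453 = 4.88.
Rounding up, N = 5 stages.

5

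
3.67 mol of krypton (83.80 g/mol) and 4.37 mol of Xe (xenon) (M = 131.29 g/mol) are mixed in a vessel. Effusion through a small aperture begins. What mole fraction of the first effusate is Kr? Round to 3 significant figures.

Each component's effusion rate ∝ (its partial pressure)·(1/√M) ∝ n_i/√M_i.
So x_Kr in the escaping gas = (n_Kr/√M_Kr) / Σ(n_i/√M_i)
= (3.67/√83.80) / (3.67/√83.80 + 4.37/√131.29) = 0.4009/(0.4009 + 0.3814) = 0.512.

0.512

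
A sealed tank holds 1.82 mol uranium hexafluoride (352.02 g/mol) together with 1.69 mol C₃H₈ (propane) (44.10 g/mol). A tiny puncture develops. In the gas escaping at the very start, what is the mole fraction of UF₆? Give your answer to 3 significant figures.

Each component's effusion rate ∝ (its partial pressure)·(1/√M) ∝ n_i/√M_i.
So x_UF₆ in the escaping gas = (n_UF₆/√M_UF₆) / Σ(n_i/√M_i)
= (1.82/√352.02) / (1.82/√352.02 + 1.69/√44.10) = 0.09700/(0.09700 + 0.2545) = 0.276.

0.276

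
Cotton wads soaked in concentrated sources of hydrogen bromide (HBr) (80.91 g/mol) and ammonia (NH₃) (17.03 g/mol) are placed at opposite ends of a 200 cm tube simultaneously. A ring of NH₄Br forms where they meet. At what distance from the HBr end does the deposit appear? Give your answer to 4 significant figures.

Graham's law gives d_HBr/d_NH₃ = rate_HBr/rate_NH₃ = √(M_NH₃/M_HBr) = √(17.03/80.91) = 0.4588.
With d_HBr + d_NH₃ = 200 cm, d_NH₃ = 200/(1 + 0.4588) = 137.1 cm.
d_HBr = 200 − 137.1 = 62.90 cm.

62.90 cm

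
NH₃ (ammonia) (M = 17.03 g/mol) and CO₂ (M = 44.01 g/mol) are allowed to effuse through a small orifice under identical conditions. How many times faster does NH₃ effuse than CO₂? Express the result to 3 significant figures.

1.61

From Graham's law, rate_NH₃/rate_CO₂ = √(M_CO₂/M_NH₃) = √(44.01/17.03) = √2.584 = 1.61.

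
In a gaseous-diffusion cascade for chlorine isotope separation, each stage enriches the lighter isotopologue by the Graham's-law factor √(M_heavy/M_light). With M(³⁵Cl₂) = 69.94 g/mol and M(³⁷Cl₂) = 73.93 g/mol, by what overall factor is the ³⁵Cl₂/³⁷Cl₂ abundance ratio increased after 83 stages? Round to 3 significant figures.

Overall factor = α^83 with α = √(73.93/69.94), i.e. (73.93/69.94)^(83/2).
= 1.05705^(83/2) = 10.0.

10.0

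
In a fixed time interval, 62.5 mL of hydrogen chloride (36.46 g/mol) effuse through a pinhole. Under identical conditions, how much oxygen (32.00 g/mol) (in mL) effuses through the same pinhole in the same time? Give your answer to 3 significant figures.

Since effusion rate ∝ 1/√M, rate_O₂/rate_HCl = √(M_HCl/M_O₂) = √(36.46/32.00) = √1.139 = 1.067.
So the volume for O₂ is 62.5 × 1.067 = 66.7 mL.

66.7 mL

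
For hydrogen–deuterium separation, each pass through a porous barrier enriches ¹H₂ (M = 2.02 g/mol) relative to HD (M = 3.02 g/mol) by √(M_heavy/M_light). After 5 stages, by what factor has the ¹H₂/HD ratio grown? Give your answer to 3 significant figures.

2.73

Overall factor = α^5 with α = √(3.02/2.02), i.e. (3.02/2.02)^(5/2).
= 1.49505^(5/2) = 2.73.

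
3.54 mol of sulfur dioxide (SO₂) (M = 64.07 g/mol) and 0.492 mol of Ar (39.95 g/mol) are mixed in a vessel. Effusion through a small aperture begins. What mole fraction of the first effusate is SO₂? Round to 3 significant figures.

Effusion rate of each component ∝ n_i/√M_i (partial pressure × 1/√M).
Mole fraction of SO₂ in the effusate = (n_SO₂/√M_SO₂) / (n_SO₂/√M_SO₂ + n_Ar/√M_Ar)
= (3.54/√64.07) / (3.54/√64.07 + 0.492/√39.95) = 0.4423/(0.4423 + 0.07784) = 0.850.

0.850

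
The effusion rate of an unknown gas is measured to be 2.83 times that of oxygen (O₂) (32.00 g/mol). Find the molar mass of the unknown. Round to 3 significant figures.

Since effusion rate ∝ 1/√M, rate_X/rate_O₂ = √(M_O₂/M_X).
2.83 = √(32.00/M_X)
M_X = 32.00 / 2.83² = 32.00 / 8.009 = 4.00 g/mol

4.00 g/mol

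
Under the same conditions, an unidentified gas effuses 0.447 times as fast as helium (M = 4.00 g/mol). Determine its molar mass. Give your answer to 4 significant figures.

Since effusion rate ∝ 1/√M, rate_X/rate_He = √(M_He/M_X).
0.447 = √(4.00/M_X)
M_X = 4.00 / 0.447² = 4.00 / 0.1998 = 20.02 g/mol

20.02 g/mol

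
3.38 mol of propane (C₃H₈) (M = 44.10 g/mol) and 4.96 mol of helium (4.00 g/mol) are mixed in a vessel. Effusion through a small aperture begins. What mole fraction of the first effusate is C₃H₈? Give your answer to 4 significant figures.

0.1703

The effusion rate of species i is ∝ p_i/√M_i ∝ n_i/√M_i.
Mole fraction of C₃H₈ in the effusate = (n_C₃H₈/√M_C₃H₈) / (n_C₃H₈/√M_C₃H₈ + n_He/√M_He)
= (3.38/√44.10) / (3.38/√44.10 + 4.96/√4.00) = 0.5090/(0.5090 + 2.480) = 0.1703.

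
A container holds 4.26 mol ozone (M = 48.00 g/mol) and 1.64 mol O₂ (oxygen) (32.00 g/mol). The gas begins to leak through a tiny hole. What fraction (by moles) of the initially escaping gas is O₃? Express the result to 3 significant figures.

0.680

Effusion rate of each component ∝ n_i/√M_i (partial pressure × 1/√M).
x_O₃(eff) = (n_O₃/√M_O₃) / (n_O₃/√M_O₃ + n_O₂/√M_O₂)
= (4.26/√48.00) / (4.26/√48.00 + 1.64/√32.00) = 0.6149/(0.6149 + 0.2899) = 0.680.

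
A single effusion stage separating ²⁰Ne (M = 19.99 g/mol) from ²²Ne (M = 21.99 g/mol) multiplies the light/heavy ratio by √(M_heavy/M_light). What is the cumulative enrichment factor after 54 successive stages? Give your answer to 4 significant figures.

13.13

Each stage multiplies the ratio by α = √(21.99/19.99), so after 54 stages the overall factor is α^54 = (21.99/19.99)^(54/2).
= 1.10005^27 = 13.13.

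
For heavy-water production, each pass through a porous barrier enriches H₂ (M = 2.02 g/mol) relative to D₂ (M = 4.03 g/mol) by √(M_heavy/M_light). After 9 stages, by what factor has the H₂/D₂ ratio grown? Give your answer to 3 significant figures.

22.4

Each stage multiplies the ratio by α = √(4.03/2.02), so after 9 stages the overall factor is α^9 = (4.03/2.02)^(9/2).
= 1.99505^(9/2) = 22.4.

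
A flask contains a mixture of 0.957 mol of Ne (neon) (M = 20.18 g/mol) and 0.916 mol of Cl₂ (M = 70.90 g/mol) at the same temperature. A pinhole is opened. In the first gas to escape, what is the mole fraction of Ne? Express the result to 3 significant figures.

Each component's effusion rate ∝ (its partial pressure)·(1/√M) ∝ n_i/√M_i.
So x_Ne in the escaping gas = (n_Ne/√M_Ne) / Σ(n_i/√M_i)
= (0.957/√20.18) / (0.957/√20.18 + 0.916/√70.90) = 0.2130/(0.2130 + 0.1088) = 0.662.

0.662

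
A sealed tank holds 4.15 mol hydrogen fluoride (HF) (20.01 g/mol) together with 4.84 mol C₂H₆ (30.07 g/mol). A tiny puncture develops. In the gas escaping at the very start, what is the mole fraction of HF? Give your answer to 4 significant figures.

0.5125

The effusion rate of species i is ∝ p_i/√M_i ∝ n_i/√M_i.
Mole fraction of HF in the effusate = (n_HF/√M_HF) / (n_HF/√M_HF + n_C₂H₆/√M_C₂H₆)
= (4.15/√20.01) / (4.15/√20.01 + 4.84/√30.07) = 0.9277/(0.9277 + 0.8826) = 0.5125.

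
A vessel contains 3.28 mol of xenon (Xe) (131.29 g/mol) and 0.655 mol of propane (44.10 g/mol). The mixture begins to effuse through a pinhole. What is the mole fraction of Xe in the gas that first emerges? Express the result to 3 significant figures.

0.744

Each component's effusion rate ∝ (its partial pressure)·(1/√M) ∝ n_i/√M_i.
Mole fraction of Xe in the effusate = (n_Xe/√M_Xe) / (n_Xe/√M_Xe + n_C₃H₈/√M_C₃H₈)
= (3.28/√131.29) / (3.28/√131.29 + 0.655/√44.10) = 0.2863/(0.2863 + 0.09863) = 0.744.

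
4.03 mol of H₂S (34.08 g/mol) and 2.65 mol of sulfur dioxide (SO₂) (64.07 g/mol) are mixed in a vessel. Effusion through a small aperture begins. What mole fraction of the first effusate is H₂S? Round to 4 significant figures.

The effusion rate of species i is ∝ p_i/√M_i ∝ n_i/√M_i.
So x_H₂S in the escaping gas = (n_H₂S/√M_H₂S) / Σ(n_i/√M_i)
= (4.03/√34.08) / (4.03/√34.08 + 2.65/√64.07) = 0.6903/(0.6903 + 0.3311) = 0.6759.

0.6759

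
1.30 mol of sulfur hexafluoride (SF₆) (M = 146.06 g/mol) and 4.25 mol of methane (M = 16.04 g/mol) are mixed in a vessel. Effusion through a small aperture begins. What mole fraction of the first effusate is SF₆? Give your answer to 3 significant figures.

0.0920

Rate_i ∝ x_i/√M_i (Graham's law weighted by mole fraction), so the effusate composition follows n_i/√M_i.
x_SF₆(eff) = (n_SF₆/√M_SF₆) / (n_SF₆/√M_SF₆ + n_CH₄/√M_CH₄)
= (1.30/√146.06) / (1.30/√146.06 + 4.25/√16.04) = 0.1076/(0.1076 + 1.061) = 0.0920.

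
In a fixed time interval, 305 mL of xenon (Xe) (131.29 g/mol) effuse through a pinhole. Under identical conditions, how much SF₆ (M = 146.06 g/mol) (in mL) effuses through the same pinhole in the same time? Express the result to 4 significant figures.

From Graham's law, rate_SF₆/rate_Xe = √(M_Xe/M_SF₆) = √(131.29/146.06) = √0.8989 = 0.9481.
So the volume for SF₆ is 305 × 0.9481 = 289.2 mL.

289.2 mL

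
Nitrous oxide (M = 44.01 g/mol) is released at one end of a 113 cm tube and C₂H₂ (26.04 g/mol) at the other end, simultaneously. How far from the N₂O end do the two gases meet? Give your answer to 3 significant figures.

49.1 cm

The fronts meet when d_N₂O + d_C₂H₂ = L with d_N₂O/d_C₂H₂ = √(M_C₂H₂/M_N₂O) (Graham's law). Here √(M_C₂H₂/M_N₂O) = √(26.04/44.01) = 0.7692.
With d_N₂O + d_C₂H₂ = 113 cm, d_C₂H₂ = 113/(1 + 0.7692) = 63.87 cm.
d_N₂O = 113 − 63.87 = 49.1 cm.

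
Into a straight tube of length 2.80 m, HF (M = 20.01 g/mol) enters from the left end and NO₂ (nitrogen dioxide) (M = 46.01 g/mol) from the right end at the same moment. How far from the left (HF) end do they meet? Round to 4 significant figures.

The fronts meet when d_HF + d_NO₂ = L with d_HF/d_NO₂ = √(M_NO₂/M_HF) (Graham's law). Here √(M_NO₂/M_HF) = √(46.01/20.01) = 1.516.
With d_HF + d_NO₂ = 2.80 m, d_NO₂ = 2.80/(1 + 1.516) = 1.113 m.
d_HF = 2.80 − 1.113 = 1.687 m.

1.687 m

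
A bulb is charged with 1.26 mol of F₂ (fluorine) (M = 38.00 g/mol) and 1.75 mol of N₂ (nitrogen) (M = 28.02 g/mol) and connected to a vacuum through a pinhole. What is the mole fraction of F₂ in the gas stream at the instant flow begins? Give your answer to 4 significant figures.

Each component's effusion rate ∝ (its partial pressure)·(1/√M) ∝ n_i/√M_i.
Mole fraction of F₂ in the effusate = (n_F₂/√M_F₂) / (n_F₂/√M_F₂ + n_N₂/√M_N₂)
= (1.26/√38.00) / (1.26/√38.00 + 1.75/√28.02) = 0.2044/(0.2044 + 0.3306) = 0.3821.

0.3821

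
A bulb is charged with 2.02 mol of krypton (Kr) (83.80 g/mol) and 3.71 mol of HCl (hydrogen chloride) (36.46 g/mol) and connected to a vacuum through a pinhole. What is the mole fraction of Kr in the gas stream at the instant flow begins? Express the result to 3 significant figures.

0.264

Each component's effusion rate ∝ (its partial pressure)·(1/√M) ∝ n_i/√M_i.
x_Kr(eff) = (n_Kr/√M_Kr) / (n_Kr/√M_Kr + n_HCl/√M_HCl)
= (2.02/√83.80) / (2.02/√83.80 + 3.71/√36.46) = 0.2207/(0.2207 + 0.6144) = 0.264.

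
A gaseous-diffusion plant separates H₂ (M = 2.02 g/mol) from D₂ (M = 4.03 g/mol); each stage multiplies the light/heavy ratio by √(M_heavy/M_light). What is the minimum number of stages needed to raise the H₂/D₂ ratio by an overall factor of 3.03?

Per stage α = (4.03/2.02)^(1/2) = 1.99505^0.5, giving ln α = 0.3453.
Need α^N ≥ 3.03 ⇒ N ≥ ln(3.03) / ln α = 1.109 / 0.3453 = 3.21.
Rounding up, N = 4 stages.

4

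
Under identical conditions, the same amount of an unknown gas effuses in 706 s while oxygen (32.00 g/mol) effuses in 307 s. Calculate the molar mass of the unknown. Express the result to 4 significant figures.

Using Graham's law: t_X/t_O₂ = √(M_X/M_O₂).
706/307 = 2.300 = √(M_X/32.00)
M_X = 32.00 × 2.300² = 32.00 × 5.289 = 169.2 g/mol

169.2 g/mol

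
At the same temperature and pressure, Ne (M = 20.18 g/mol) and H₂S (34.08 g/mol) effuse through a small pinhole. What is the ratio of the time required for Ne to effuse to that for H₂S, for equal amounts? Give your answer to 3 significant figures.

Graham's law gives t_Ne/t_H₂S = √(M_Ne/M_H₂S) = √(20.18/34.08) = √0.5921 = 0.770.

0.770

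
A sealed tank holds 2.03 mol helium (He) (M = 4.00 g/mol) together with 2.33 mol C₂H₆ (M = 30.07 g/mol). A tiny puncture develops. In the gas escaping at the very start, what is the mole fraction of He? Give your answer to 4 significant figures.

0.7049

Effusion rate of each component ∝ n_i/√M_i (partial pressure × 1/√M).
Mole fraction of He in the effusate = (n_He/√M_He) / (n_He/√M_He + n_C₂H₆/√M_C₂H₆)
= (2.03/√4.00) / (2.03/√4.00 + 2.33/√30.07) = 1.015/(1.015 + 0.4249) = 0.7049.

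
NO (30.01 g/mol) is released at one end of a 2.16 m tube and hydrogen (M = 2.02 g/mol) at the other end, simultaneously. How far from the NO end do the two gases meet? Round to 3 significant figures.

The fronts meet when d_NO + d_H₂ = L with d_NO/d_H₂ = √(M_H₂/M_NO) (Graham's law). Here √(M_H₂/M_NO) = √(2.02/30.01) = 0.2594.
With d_NO + d_H₂ = 2.16 m, d_H₂ = 2.16/(1 + 0.2594) = 1.715 m.
d_NO = 2.16 − 1.715 = 0.445 m.

0.445 m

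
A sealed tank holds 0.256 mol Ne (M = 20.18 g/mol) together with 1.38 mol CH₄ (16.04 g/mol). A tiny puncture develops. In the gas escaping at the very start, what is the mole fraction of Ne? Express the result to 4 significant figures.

Each component's effusion rate ∝ (its partial pressure)·(1/√M) ∝ n_i/√M_i.
x_Ne(eff) = (n_Ne/√M_Ne) / (n_Ne/√M_Ne + n_CH₄/√M_CH₄)
= (0.256/√20.18) / (0.256/√20.18 + 1.38/√16.04) = 0.05699/(0.05699 + 0.3446) = 0.1419.

0.1419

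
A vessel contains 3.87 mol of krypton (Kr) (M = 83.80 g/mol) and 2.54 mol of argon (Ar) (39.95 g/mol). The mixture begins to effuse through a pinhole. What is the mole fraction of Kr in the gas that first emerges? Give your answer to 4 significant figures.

The effusion rate of species i is ∝ p_i/√M_i ∝ n_i/√M_i.
x_Kr(eff) = (n_Kr/√M_Kr) / (n_Kr/√M_Kr + n_Ar/√M_Ar)
= (3.87/√83.80) / (3.87/√83.80 + 2.54/√39.95) = 0.4228/(0.4228 + 0.4019) = 0.5127.

0.5127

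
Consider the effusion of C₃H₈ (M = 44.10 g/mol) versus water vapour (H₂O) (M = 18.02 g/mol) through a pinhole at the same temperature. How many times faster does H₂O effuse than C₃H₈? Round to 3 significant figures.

Graham's law gives rate_H₂O/rate_C₃H₈ = √(M_C₃H₈/M_H₂O) = √(44.10/18.02) = √2.447 = 1.56.

1.56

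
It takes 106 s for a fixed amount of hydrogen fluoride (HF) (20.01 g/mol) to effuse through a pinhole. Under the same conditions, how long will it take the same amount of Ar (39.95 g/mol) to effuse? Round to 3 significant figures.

150 s

Graham's law gives t_Ar/t_HF = √(M_Ar/M_HF) = √(39.95/20.01) = √1.997 = 1.413.
So the time for Ar is 106 × 1.413 = 150 s.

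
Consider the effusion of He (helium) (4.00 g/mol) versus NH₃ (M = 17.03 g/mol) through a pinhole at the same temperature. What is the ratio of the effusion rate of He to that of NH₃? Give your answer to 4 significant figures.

From Graham's law, rate_He/rate_NH₃ = √(M_NH₃/M_He) = √(17.03/4.00) = √4.258 = 2.063.

2.063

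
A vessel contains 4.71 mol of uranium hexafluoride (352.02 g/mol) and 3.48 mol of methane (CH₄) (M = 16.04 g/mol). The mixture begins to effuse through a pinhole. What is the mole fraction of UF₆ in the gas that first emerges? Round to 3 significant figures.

0.224

Rate_i ∝ x_i/√M_i (Graham's law weighted by mole fraction), so the effusate composition follows n_i/√M_i.
Mole fraction of UF₆ in the effusate = (n_UF₆/√M_UF₆) / (n_UF₆/√M_UF₆ + n_CH₄/√M_CH₄)
= (4.71/√352.02) / (4.71/√352.02 + 3.48/√16.04) = 0.2510/(0.2510 + 0.8689) = 0.224.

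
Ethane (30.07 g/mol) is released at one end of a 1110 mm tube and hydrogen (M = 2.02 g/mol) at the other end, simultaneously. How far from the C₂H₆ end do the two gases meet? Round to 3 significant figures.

The fronts meet when d_C₂H₆ + d_H₂ = L with d_C₂H₆/d_H₂ = √(M_H₂/M_C₂H₆) (Graham's law). Here √(M_H₂/M_C₂H₆) = √(2.02/30.07) = 0.2592.
With d_C₂H₆ + d_H₂ = 1110 mm, d_H₂ = 1110/(1 + 0.2592) = 881.5 mm.
d_C₂H₆ = 1110 − 881.5 = 228 mm.

228 mm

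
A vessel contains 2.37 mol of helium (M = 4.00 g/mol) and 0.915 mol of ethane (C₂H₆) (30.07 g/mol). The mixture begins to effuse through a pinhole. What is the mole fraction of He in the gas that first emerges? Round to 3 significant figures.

The effusion rate of species i is ∝ p_i/√M_i ∝ n_i/√M_i.
So x_He in the escaping gas = (n_He/√M_He) / Σ(n_i/√M_i)
= (2.37/√4.00) / (2.37/√4.00 + 0.915/√30.07) = 1.185/(1.185 + 0.1669) = 0.877.

0.877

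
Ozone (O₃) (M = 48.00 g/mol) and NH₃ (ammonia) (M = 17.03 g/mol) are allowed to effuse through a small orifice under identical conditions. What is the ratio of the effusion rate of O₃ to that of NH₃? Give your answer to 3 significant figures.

Graham's law gives rate_O₃/rate_NH₃ = √(M_NH₃/M_O₃) = √(17.03/48.00) = √0.3548 = 0.596.

0.596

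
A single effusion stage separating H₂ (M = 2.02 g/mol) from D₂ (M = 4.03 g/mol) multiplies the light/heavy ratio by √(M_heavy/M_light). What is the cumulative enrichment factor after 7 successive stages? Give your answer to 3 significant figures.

11.2

Overall factor = α^7 with α = √(4.03/2.02), i.e. (4.03/2.02)^(7/2).
= 1.99505^(7/2) = 11.2.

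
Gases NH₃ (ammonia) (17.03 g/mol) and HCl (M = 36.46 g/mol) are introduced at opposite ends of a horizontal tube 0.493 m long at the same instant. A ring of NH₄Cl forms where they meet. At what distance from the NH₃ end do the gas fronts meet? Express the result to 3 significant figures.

In equal time, each gas travels a distance ∝ its rate ∝ 1/√M, so d_NH₃/d_HCl = √(M_HCl/M_NH₃) = √(36.46/17.03) = 1.463.
With d_NH₃ + d_HCl = 0.493 m, d_HCl = 0.493/(1 + 1.463) = 0.2001 m.
d_NH₃ = 0.493 − 0.2001 = 0.293 m.

0.293 m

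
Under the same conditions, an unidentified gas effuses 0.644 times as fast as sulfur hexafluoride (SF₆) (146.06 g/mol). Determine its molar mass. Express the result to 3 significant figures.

352 g/mol

Using Graham's law: rate_X/rate_SF₆ = √(M_SF₆/M_X).
0.644 = √(146.06/M_X)
M_X = 146.06 / 0.644² = 146.06 / 0.4147 = 352 g/mol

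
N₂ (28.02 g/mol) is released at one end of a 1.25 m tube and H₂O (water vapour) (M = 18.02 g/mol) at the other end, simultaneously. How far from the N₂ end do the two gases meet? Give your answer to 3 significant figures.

The fronts meet when d_N₂ + d_H₂O = L with d_N₂/d_H₂O = √(M_H₂O/M_N₂) (Graham's law). Here √(M_H₂O/M_N₂) = √(18.02/28.02) = 0.8019.
With d_N₂ + d_H₂O = 1.25 m, d_H₂O = 1.25/(1 + 0.8019) = 0.6937 m.
d_N₂ = 1.25 − 0.6937 = 0.556 m.

0.556 m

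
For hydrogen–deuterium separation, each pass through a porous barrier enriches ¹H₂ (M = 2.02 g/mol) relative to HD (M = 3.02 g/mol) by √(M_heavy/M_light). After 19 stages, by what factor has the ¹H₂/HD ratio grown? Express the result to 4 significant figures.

45.63

The single-stage factor is √(M_heavy/M_light), so 19 stages give [√(3.02/2.02)]^19 = (3.02/2.02)^(19/2).
= 1.49505^(19/2) = 45.63.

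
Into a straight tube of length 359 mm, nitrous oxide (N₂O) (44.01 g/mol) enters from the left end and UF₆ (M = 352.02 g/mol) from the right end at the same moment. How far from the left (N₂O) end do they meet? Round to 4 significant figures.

The fronts meet when d_N₂O + d_UF₆ = L with d_N₂O/d_UF₆ = √(M_UF₆/M_N₂O) (Graham's law). Here √(M_UF₆/M_N₂O) = √(352.02/44.01) = 2.828.
With d_N₂O + d_UF₆ = 359 mm, d_UF₆ = 359/(1 + 2.828) = 93.78 mm.
d_N₂O = 359 − 93.78 = 265.2 mm.

265.2 mm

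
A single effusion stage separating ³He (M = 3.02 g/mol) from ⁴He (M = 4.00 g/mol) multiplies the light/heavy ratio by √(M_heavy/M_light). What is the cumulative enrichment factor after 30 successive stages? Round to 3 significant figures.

67.7

Each stage multiplies the ratio by α = √(4.00/3.02), so after 30 stages the overall factor is α^30 = (4.00/3.02)^(30/2).
= 1.32450^15 = 67.7.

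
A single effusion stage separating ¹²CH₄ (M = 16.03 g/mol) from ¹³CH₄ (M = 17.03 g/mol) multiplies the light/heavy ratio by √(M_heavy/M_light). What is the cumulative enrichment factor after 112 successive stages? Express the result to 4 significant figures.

After 112 stages the ratio has grown by (√(17.03/16.03))^112 = (17.03/16.03)^(112/2).
= 1.06238^56 = 29.63.

29.63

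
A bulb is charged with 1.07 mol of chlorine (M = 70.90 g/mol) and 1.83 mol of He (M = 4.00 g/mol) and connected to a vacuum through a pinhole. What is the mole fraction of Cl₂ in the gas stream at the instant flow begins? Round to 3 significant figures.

Effusion rate of each component ∝ n_i/√M_i (partial pressure × 1/√M).
x_Cl₂(eff) = (n_Cl₂/√M_Cl₂) / (n_Cl₂/√M_Cl₂ + n_He/√M_He)
= (1.07/√70.90) / (1.07/√70.90 + 1.83/√4.00) = 0.1271/(0.1271 + 0.9150) = 0.122.

0.122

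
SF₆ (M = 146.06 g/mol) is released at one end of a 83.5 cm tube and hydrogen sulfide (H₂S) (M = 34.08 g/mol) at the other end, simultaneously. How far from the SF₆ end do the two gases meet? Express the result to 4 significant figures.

Graham's law gives d_SF₆/d_H₂S = rate_SF₆/rate_H₂S = √(M_H₂S/M_SF₆) = √(34.08/146.06) = 0.4830.
With d_SF₆ + d_H₂S = 83.5 cm, d_H₂S = 83.5/(1 + 0.4830) = 56.30 cm.
d_SF₆ = 83.5 − 56.30 = 27.20 cm.

27.20 cm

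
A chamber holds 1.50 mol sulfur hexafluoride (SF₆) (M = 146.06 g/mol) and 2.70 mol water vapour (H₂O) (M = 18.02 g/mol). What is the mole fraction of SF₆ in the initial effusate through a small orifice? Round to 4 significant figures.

0.1633

The effusion rate of species i is ∝ p_i/√M_i ∝ n_i/√M_i.
So x_SF₆ in the escaping gas = (n_SF₆/√M_SF₆) / Σ(n_i/√M_i)
= (1.50/√146.06) / (1.50/√146.06 + 2.70/√18.02) = 0.1241/(0.1241 + 0.6360) = 0.1633.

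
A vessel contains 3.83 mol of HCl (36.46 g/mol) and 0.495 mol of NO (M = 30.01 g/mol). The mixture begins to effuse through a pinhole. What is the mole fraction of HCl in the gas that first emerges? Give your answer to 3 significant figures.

Each component's effusion rate ∝ (its partial pressure)·(1/√M) ∝ n_i/√M_i.
So x_HCl in the escaping gas = (n_HCl/√M_HCl) / Σ(n_i/√M_i)
= (3.83/√36.46) / (3.83/√36.46 + 0.495/√30.01) = 0.6343/(0.6343 + 0.09036) = 0.875.

0.875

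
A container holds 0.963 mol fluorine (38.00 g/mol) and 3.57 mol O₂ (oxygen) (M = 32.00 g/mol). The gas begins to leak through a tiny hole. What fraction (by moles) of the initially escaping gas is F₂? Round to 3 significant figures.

The effusion rate of species i is ∝ p_i/√M_i ∝ n_i/√M_i.
Mole fraction of F₂ in the effusate = (n_F₂/√M_F₂) / (n_F₂/√M_F₂ + n_O₂/√M_O₂)
= (0.963/√38.00) / (0.963/√38.00 + 3.57/√32.00) = 0.1562/(0.1562 + 0.6311) = 0.198.

0.198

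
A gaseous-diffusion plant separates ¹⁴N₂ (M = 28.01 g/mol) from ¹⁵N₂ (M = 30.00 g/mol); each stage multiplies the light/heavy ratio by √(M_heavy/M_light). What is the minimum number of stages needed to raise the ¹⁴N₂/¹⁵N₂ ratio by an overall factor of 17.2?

83

With α = √(30.00/28.01) per stage, ln α = ½ ln(1.07105) = 0.03432.
Need α^N ≥ 17.2 ⇒ N ≥ ln(17.2) / ln α = 2.845 / 0.03432 = 82.90.
Minimum whole number of stages: N = 83.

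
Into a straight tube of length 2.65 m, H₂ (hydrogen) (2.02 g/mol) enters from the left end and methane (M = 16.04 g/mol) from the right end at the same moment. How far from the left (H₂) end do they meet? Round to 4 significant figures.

1.956 m

The fronts meet when d_H₂ + d_CH₄ = L with d_H₂/d_CH₄ = √(M_CH₄/M_H₂) (Graham's law). Here √(M_CH₄/M_H₂) = √(16.04/2.02) = 2.818.
With d_H₂ + d_CH₄ = 2.65 m, d_CH₄ = 2.65/(1 + 2.818) = 0.6941 m.
d_H₂ = 2.65 − 0.6941 = 1.956 m.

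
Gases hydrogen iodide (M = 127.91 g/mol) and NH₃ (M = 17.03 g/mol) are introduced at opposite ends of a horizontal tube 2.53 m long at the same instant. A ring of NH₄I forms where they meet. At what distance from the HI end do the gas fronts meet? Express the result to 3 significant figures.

Distances travelled in equal time are proportional to diffusion rates, so d_HI/d_NH₃ = √(M_NH₃/M_HI) = √(17.03/127.91) = 0.3649.
With d_HI + d_NH₃ = 2.53 m, d_NH₃ = 2.53/(1 + 0.3649) = 1.854 m.
d_HI = 2.53 − 1.854 = 0.676 m.

0.676 m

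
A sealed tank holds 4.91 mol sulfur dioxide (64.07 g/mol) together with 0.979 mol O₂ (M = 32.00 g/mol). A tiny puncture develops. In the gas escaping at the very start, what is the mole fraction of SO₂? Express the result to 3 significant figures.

Each component's effusion rate ∝ (its partial pressure)·(1/√M) ∝ n_i/√M_i.
So x_SO₂ in the escaping gas = (n_SO₂/√M_SO₂) / Σ(n_i/√M_i)
= (4.91/√64.07) / (4.91/√64.07 + 0.979/√32.00) = 0.6134/(0.6134 + 0.1731) = 0.780.

0.780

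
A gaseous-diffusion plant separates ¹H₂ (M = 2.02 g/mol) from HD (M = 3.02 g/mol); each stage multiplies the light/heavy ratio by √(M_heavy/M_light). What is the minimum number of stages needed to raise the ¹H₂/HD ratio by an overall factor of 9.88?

12

Per stage α = (3.02/2.02)^(1/2) = 1.49505^0.5, giving ln α = 0.2011.
Need α^N ≥ 9.88 ⇒ N ≥ ln(9.88) / ln α = 2.291 / 0.2011 = 11.39.
So at least 12 stages are needed.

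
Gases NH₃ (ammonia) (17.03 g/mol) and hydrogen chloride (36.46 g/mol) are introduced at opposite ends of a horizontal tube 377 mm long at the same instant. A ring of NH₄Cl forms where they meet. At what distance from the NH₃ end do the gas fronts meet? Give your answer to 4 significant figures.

223.9 mm

The fronts meet when d_NH₃ + d_HCl = L with d_NH₃/d_HCl = √(M_HCl/M_NH₃) (Graham's law). Here √(M_HCl/M_NH₃) = √(36.46/17.03) = 1.463.
With d_NH₃ + d_HCl = 377 mm, d_HCl = 377/(1 + 1.463) = 153.1 mm.
d_NH₃ = 377 − 153.1 = 223.9 mm.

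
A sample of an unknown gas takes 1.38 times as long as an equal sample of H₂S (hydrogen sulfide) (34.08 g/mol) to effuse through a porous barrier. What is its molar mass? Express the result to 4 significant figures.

64.90 g/mol

Since effusion rate ∝ 1/√M, t_X/t_H₂S = √(M_X/M_H₂S).
1.38 = √(M_X/34.08)
M_X = 34.08 × 1.38² = 34.08 × 1.904 = 64.90 g/mol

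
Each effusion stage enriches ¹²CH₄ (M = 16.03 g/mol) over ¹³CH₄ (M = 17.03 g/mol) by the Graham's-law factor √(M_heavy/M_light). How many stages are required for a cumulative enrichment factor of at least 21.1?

101

With α = √(17.03/16.03) per stage, ln α = ½ ln(1.06238) = 0.03026.
Need α^N ≥ 21.1 ⇒ N ≥ ln(21.1) / ln α = 3.049 / 0.03026 = 100.78.
So at least 101 stages are needed.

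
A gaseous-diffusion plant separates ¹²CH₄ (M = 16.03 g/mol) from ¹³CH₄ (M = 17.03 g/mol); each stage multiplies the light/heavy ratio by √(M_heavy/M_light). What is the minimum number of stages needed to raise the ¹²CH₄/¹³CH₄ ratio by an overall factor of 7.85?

With α = √(17.03/16.03) per stage, ln α = ½ ln(1.06238) = 0.03026.
Need α^N ≥ 7.85 ⇒ N ≥ ln(7.85) / ln α = 2.061 / 0.03026 = 68.10.
So at least 69 stages are needed.

69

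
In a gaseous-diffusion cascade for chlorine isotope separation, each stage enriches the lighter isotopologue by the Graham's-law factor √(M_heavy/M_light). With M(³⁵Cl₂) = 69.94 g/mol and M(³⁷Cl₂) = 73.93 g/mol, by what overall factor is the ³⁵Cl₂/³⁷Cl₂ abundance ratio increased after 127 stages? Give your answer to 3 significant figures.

Overall factor = α^127 with α = √(73.93/69.94), i.e. (73.93/69.94)^(127/2).
= 1.05705^(127/2) = 33.9.

33.9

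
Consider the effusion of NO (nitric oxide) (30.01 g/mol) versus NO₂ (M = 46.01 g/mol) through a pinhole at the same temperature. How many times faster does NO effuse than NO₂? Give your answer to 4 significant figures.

1.238

Since effusion rate ∝ 1/√M, rate_NO/rate_NO₂ = √(M_NO₂/M_NO) = √(46.01/30.01) = √1.533 = 1.238.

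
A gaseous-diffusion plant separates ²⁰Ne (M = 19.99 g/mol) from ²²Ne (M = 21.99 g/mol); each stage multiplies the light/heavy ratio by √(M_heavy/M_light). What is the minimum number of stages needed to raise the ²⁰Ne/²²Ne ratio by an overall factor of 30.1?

Per stage α = (21.99/19.99)^(1/2) = 1.10005^0.5, giving ln α = 0.04768.
Need α^N ≥ 30.1 ⇒ N ≥ ln(30.1) / ln α = 3.405 / 0.04768 = 71.41.
So at least 72 stages are needed.

72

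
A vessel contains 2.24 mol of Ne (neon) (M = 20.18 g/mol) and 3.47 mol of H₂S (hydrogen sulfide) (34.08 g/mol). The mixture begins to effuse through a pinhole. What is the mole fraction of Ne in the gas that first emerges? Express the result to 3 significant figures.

0.456

Each component's effusion rate ∝ (its partial pressure)·(1/√M) ∝ n_i/√M_i.
x_Ne(eff) = (n_Ne/√M_Ne) / (n_Ne/√M_Ne + n_H₂S/√M_H₂S)
= (2.24/√20.18) / (2.24/√20.18 + 3.47/√34.08) = 0.4986/(0.4986 + 0.5944) = 0.456.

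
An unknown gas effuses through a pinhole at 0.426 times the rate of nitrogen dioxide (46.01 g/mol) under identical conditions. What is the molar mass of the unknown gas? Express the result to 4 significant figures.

253.5 g/mol

From Graham's law, rate_X/rate_NO₂ = √(M_NO₂/M_X).
0.426 = √(46.01/M_X)
M_X = 46.01 / 0.426² = 46.01 / 0.1815 = 253.5 g/mol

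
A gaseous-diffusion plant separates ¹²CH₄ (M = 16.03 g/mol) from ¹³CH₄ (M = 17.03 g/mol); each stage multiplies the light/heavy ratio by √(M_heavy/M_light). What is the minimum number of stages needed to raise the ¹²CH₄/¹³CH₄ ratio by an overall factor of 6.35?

With α = √(17.03/16.03) per stage, ln α = ½ ln(1.06238) = 0.03026.
Need α^N ≥ 6.35 ⇒ N ≥ ln(6.35) / ln α = 1.848 / 0.03026 = 61.09.
Minimum whole number of stages: N = 62.

62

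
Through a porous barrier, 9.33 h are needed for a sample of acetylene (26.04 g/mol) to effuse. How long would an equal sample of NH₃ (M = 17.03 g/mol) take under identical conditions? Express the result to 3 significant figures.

From Graham's law, t_NH₃/t_C₂H₂ = √(M_NH₃/M_C₂H₂) = √(17.03/26.04) = √0.6540 = 0.8087.
So the time for NH₃ is 9.33 × 0.8087 = 7.55 h.

7.55 h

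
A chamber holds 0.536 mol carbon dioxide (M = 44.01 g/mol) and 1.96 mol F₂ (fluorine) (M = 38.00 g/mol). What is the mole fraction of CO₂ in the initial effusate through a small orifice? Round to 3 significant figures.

0.203

Rate_i ∝ x_i/√M_i (Graham's law weighted by mole fraction), so the effusate composition follows n_i/√M_i.
So x_CO₂ in the escaping gas = (n_CO₂/√M_CO₂) / Σ(n_i/√M_i)
= (0.536/√44.01) / (0.536/√44.01 + 1.96/√38.00) = 0.08080/(0.08080 + 0.3180) = 0.203.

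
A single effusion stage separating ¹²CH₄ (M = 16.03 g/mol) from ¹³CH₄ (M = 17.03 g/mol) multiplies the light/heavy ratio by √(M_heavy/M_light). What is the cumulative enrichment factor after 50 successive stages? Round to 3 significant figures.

4.54

The single-stage factor is √(M_heavy/M_light), so 50 stages give [√(17.03/16.03)]^50 = (17.03/16.03)^(50/2).
= 1.06238^25 = 4.54.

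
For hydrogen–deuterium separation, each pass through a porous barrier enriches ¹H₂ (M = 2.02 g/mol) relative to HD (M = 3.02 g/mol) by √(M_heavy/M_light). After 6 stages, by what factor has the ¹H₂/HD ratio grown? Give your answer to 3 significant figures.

After 6 stages the ratio has grown by (√(3.02/2.02))^6 = (3.02/2.02)^(6/2).
= 1.49505^3 = 3.34.

3.34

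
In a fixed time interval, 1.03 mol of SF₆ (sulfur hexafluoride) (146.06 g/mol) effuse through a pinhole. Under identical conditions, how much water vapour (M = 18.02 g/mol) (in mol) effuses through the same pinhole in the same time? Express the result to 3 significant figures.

2.93 mol

From Graham's law, rate_H₂O/rate_SF₆ = √(M_SF₆/M_H₂O) = √(146.06/18.02) = √8.105 = 2.847.
So the amount for H₂O is 1.03 × 2.847 = 2.93 mol.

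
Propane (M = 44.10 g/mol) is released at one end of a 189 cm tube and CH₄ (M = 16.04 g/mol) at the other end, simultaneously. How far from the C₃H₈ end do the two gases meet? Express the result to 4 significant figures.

71.10 cm

In equal time, each gas travels a distance ∝ its rate ∝ 1/√M, so d_C₃H₈/d_CH₄ = √(M_CH₄/M_C₃H₈) = √(16.04/44.10) = 0.6031.
With d_C₃H₈ + d_CH₄ = 189 cm, d_CH₄ = 189/(1 + 0.6031) = 117.9 cm.
d_C₃H₈ = 189 − 117.9 = 71.10 cm.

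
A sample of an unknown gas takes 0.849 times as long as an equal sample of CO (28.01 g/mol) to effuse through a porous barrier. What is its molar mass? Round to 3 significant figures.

20.2 g/mol

By Graham's law, t_X/t_CO = √(M_X/M_CO).
0.849 = √(M_X/28.01)
M_X = 28.01 × 0.849² = 28.01 × 0.7208 = 20.2 g/mol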